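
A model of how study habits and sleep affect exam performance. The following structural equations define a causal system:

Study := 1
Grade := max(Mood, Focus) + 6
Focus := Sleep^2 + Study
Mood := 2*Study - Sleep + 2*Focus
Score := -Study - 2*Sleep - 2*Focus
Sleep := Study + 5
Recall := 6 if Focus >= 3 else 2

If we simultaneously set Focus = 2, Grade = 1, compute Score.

The joint intervention fixes Focus = 2, Grade = 1, removing each variable's own equation.
Sleep = Study + 5  [with Study=1]  = 6
Score = -Study - 2*Sleep - 2*Focus  [with Study=1, Sleep=6, Focus=2]  = -17

-17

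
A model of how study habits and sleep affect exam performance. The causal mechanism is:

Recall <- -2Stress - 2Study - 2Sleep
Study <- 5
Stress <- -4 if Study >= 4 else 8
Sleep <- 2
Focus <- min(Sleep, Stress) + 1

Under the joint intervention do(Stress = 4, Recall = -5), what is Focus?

3

The joint intervention fixes Stress = 4, Recall = -5, removing each variable's own equation.
Focus = min(Sleep, Stress) + 1  [with Sleep=2, Stress=4]  = 3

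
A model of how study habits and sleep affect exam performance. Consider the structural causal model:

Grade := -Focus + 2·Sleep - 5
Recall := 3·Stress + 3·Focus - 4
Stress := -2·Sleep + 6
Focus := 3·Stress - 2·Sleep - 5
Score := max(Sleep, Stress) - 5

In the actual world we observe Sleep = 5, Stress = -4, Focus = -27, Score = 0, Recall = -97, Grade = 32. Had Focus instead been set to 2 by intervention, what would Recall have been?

-10

do(Focus=2) replaces the equation Focus := 3·Stress - 2·Sleep - 5 with the constant Focus = 2.
Stress = -2·Sleep + 6  [with Sleep=5]  = -4
Recall = 3·Stress + 3·Focus - 4  [with Stress=-4, Focus=2]  = -10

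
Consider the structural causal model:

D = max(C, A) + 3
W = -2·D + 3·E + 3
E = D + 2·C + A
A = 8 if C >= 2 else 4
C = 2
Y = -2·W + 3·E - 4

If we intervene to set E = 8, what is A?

8

The intervention breaks the incoming arrows to E: E = D + 2·C + A no longer applies, and E = 8.
Since A is not a descendant of the intervened variable, it is unaffected.
A = 8 if C >= 2 else 4  [with C=2]  = 8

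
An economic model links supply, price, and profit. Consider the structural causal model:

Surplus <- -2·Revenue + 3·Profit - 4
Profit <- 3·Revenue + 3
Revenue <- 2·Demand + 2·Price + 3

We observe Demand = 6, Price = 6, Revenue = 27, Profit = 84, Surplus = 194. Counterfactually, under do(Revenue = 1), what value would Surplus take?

12

do(Revenue=1) replaces the equation Revenue <- 2·Demand + 2·Price + 3 with the constant Revenue = 1.
Profit = 3·Revenue + 3  [with Revenue=1]  = 6
Surplus = -2·Revenue + 3·Profit - 4  [with Revenue=1, Profit=6]  = 12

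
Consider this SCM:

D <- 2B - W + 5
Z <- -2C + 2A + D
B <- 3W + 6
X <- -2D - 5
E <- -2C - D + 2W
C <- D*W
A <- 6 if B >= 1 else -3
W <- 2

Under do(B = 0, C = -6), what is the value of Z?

9

Setting B = 0, C = -6 by intervention discards those variables' equations.
D = 2B - W + 5  [with B=0, W=2]  = 3
A = 6 if B >= 1 else -3  [with B=0]  = -3
Z = -2C + 2A + D  [with C=-6, A=-3, D=3]  = 9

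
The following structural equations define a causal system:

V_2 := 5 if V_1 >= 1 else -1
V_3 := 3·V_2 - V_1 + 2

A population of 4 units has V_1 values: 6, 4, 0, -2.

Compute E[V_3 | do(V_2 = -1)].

-3

The intervention sets V_2=-1 in all 4 units regardless of V_1. Recomputing V_3 per unit gives -7, -5, -1, 1; average -3.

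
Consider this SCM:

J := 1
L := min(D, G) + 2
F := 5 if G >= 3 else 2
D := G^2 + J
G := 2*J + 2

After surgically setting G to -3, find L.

do(G=-3) replaces the equation G := 2*J + 2 with the constant G = -3.
D = G^2 + J  [with G=-3, J=1]  = 10
L = min(D, G) + 2  [with D=10, G=-3]  = -1

-1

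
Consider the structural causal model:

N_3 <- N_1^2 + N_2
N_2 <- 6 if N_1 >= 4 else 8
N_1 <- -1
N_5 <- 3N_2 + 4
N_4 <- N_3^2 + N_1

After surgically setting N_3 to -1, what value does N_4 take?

The intervention breaks the incoming arrows to N_3: N_3 <- N_1^2 + N_2 no longer applies, and N_3 = -1.
N_4 = N_3^2 + N_1  [with N_3=-1, N_1=-1]  = 0

0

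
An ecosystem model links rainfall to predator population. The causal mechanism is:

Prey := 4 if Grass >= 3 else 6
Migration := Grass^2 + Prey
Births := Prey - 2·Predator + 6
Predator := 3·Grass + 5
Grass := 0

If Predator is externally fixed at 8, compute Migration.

6

do(Predator=8) replaces the equation Predator := 3·Grass + 5 with the constant Predator = 8.
Migration is not downstream of the intervention, so its value is determined by the original equations.
Prey = 4 if Grass >= 3 else 6  [with Grass=0]  = 6
Migration = Grass^2 + Prey  [with Grass=0, Prey=6]  = 6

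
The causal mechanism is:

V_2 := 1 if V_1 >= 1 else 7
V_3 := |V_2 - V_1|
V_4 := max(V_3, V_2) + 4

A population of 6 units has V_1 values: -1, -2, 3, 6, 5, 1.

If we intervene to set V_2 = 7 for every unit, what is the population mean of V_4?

Under do(V_2=7), V_2's equation is replaced by V_2=7 for every unit. Per-unit V_4: 12, 13, 11, 11, 11, 11. Mean = 11.5.

11.5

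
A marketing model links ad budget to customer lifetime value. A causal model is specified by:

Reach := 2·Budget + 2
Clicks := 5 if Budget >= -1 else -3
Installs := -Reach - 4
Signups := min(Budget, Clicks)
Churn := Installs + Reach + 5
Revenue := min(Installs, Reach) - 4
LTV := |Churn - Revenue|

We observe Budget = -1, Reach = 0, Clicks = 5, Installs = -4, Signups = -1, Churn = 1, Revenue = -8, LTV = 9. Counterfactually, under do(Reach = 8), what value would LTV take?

do(Reach=8) replaces the equation Reach := 2·Budget + 2 with the constant Reach = 8.
Installs = -Reach - 4  [with Reach=8]  = -12
Churn = Installs + Reach + 5  [with Installs=-12, Reach=8]  = 1
Revenue = min(Installs, Reach) - 4  [with Installs=-12, Reach=8]  = -16
LTV = |Churn - Revenue|  [with Churn=1, Revenue=-16]  = 17

17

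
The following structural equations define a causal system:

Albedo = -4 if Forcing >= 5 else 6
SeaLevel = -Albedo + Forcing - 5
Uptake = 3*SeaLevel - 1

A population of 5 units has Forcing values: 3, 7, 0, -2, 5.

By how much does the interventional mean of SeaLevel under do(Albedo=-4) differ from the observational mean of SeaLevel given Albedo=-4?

The intervention sets Albedo=-4 in all 5 units regardless of Forcing. Recomputing SeaLevel per unit gives 2, 6, -1, -3, 4; average 1.6.
E[SeaLevel|Albedo=-4] averages over only the 2 units with Albedo=-4 (Forcing = 7, 5): SeaLevel = 6, 4, mean 5.
Difference = 1.6 − 5 = -3.4.

-3.4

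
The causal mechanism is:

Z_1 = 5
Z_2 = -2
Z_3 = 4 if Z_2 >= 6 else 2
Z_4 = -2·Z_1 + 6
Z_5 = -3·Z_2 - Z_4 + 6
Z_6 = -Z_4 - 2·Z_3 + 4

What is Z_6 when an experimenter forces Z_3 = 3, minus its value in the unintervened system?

The intervention breaks the incoming arrows to Z_3: Z_3 = 4 if Z_2 >= 6 else 2 no longer applies, and Z_3 = 3.
Z_4 = -2·Z_1 + 6  [with Z_1=5]  = -4
Z_6 = -Z_4 - 2·Z_3 + 4  [with Z_4=-4, Z_3=3]  = 2
Without intervention: Z_3 = 4 if Z_2 >= 6 else 2  [with Z_2=-2]  = 2; Z_4 = -2·Z_1 + 6  [with Z_1=5]  = -4; Z_6 = -Z_4 - 2·Z_3 + 4  [with Z_4=-4, Z_3=2]  = 4.
Change = 2 − 4 = -2.

-2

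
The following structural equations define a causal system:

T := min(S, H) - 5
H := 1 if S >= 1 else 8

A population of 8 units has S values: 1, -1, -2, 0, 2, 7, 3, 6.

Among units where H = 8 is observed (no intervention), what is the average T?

-6

Conditioning on H=8 selects the 3 unit(s) with S ∈ {-1, -2, 0}. Their T values: -6, -7, -5. Mean = -6.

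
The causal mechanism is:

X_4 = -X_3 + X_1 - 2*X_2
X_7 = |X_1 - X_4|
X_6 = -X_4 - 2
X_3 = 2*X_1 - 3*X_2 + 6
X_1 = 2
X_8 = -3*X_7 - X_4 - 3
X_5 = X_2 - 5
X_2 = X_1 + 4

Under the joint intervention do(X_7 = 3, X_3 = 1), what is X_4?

The joint intervention fixes X_7 = 3, X_3 = 1, removing each variable's own equation.
X_2 = X_1 + 4  [with X_1=2]  = 6
X_4 = -X_3 + X_1 - 2*X_2  [with X_3=1, X_1=2, X_2=6]  = -11

-11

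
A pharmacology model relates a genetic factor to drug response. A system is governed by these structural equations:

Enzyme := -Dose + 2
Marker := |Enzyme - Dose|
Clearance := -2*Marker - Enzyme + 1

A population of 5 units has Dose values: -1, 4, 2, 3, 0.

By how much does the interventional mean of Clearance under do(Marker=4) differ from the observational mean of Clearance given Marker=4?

The intervention sets Marker=4 in all 5 units regardless of Dose. Recomputing Clearance per unit gives -10, -5, -7, -6, -9; average -7.4.
Conditioning on Marker=4 selects the 2 unit(s) with Dose ∈ {-1, 3}. Their Clearance values: -10, -6. Mean = -8.
Difference = -7.4 − (-8) = 0.6.

0.6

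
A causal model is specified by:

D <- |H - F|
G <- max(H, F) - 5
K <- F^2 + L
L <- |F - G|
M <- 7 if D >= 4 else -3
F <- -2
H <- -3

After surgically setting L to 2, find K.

6

The intervention breaks the incoming arrows to L: L <- |F - G| no longer applies, and L = 2.
K = F^2 + L  [with F=-2, L=2]  = 6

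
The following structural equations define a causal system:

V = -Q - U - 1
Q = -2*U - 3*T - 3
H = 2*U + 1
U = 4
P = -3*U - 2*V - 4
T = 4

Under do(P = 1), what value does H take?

9

do(P=1) replaces the equation P = -3*U - 2*V - 4 with the constant P = 1.
Since H is not a descendant of the intervened variable, it is unaffected.
H = 2*U + 1  [with U=4]  = 9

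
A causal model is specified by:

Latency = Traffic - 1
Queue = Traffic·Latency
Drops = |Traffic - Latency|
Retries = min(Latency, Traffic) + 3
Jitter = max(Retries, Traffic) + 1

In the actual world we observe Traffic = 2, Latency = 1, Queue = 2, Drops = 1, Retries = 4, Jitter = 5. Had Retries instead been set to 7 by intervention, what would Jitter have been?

8

The intervention breaks the incoming arrows to Retries: Retries = min(Latency, Traffic) + 3 no longer applies, and Retries = 7.
Jitter = max(Retries, Traffic) + 1  [with Retries=7, Traffic=2]  = 8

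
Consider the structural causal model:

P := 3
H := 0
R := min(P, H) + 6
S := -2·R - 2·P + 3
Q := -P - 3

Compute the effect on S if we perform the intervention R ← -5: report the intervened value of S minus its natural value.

Intervening sets R = -5 and removes its equation (R := min(P, H) + 6).
S = -2·R - 2·P + 3  [with R=-5, P=3]  = 7
Without intervention: R = min(P, H) + 6  [with P=3, H=0]  = 6; S = -2·R - 2·P + 3  [with R=6, P=3]  = -15.
Change = 7 − (-15) = 22.

22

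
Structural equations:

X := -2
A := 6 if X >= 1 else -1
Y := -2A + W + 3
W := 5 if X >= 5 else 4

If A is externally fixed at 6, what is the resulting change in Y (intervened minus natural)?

-14

Under do(A=6), the mechanism A := 6 if X >= 1 else -1 is discarded; A is fixed at 6.
W = 5 if X >= 5 else 4  [with X=-2]  = 4
Y = -2A + W + 3  [with A=6, W=4]  = -5
Without intervention: A = 6 if X >= 1 else -1  [with X=-2]  = -1; W = 5 if X >= 5 else 4  [with X=-2]  = 4; Y = -2A + W + 3  [with A=-1, W=4]  = 9.
Change = -5 − 9 = -14.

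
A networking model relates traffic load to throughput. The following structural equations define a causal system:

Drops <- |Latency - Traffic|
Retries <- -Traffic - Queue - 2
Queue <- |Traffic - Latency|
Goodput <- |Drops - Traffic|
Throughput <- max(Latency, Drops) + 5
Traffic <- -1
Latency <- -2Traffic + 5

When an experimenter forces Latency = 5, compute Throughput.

11

Under do(Latency=5), the mechanism Latency <- -2Traffic + 5 is discarded; Latency is fixed at 5.
Drops = |Latency - Traffic|  [with Latency=5, Traffic=-1]  = 6
Throughput = max(Latency, Drops) + 5  [with Latency=5, Drops=6]  = 11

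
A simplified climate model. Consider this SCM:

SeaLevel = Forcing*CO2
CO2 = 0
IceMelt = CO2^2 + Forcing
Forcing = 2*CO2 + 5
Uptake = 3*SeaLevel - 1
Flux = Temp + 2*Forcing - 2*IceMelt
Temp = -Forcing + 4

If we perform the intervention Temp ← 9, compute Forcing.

Under do(Temp=9), the mechanism Temp = -Forcing + 4 is discarded; Temp is fixed at 9.
Since Forcing is not a descendant of the intervened variable, it is unaffected.
Forcing = 2*CO2 + 5  [with CO2=0]  = 5

5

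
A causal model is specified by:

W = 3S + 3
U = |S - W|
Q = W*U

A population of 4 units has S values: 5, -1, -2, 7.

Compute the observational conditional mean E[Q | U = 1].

Observing U=1 restricts to units where U's equation naturally yields 1: S ∈ {-1, -2}. In that subpopulation Q = 0, -3, mean -1.5.

-1.5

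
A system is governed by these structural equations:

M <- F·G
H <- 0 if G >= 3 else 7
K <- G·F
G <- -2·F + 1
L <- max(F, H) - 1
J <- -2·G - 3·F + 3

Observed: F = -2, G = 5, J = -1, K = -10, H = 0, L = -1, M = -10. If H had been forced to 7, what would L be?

The intervention breaks the incoming arrows to H: H <- 0 if G >= 3 else 7 no longer applies, and H = 7.
L = max(F, H) - 1  [with F=-2, H=7]  = 6

6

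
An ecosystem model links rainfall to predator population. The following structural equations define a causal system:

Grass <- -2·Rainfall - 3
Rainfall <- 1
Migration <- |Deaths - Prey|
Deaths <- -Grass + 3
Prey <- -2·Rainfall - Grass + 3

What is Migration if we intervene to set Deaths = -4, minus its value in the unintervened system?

8

Intervening sets Deaths = -4 and removes its equation (Deaths <- -Grass + 3).
Grass = -2·Rainfall - 3  [with Rainfall=1]  = -5
Prey = -2·Rainfall - Grass + 3  [with Rainfall=1, Grass=-5]  = 6
Migration = |Deaths - Prey|  [with Deaths=-4, Prey=6]  = 10
Without intervention: Grass = -2·Rainfall - 3  [with Rainfall=1]  = -5; Prey = -2·Rainfall - Grass + 3  [with Rainfall=1, Grass=-5]  = 6; Deaths = -Grass + 3  [with Grass=-5]  = 8; Migration = |Deaths - Prey|  [with Deaths=8, Prey=6]  = 2.
Change = 10 − 2 = 8.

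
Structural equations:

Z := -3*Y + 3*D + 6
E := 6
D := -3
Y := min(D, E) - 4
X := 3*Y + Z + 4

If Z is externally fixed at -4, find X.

-21

Intervening sets Z = -4 and removes its equation (Z := -3*Y + 3*D + 6).
Y = min(D, E) - 4  [with D=-3, E=6]  = -7
X = 3*Y + Z + 4  [with Y=-7, Z=-4]  = -21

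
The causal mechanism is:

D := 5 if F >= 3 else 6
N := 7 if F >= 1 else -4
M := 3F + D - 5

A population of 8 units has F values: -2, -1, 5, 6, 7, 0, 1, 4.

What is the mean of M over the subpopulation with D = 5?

Conditioning on D=5 selects the 4 unit(s) with F ∈ {5, 6, 7, 4}. Their M values: 15, 18, 21, 12. Mean = 16.5.

16.5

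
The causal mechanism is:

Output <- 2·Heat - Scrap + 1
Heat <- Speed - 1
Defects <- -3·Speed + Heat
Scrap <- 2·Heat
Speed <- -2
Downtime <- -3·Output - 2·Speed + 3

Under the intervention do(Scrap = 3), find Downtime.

31

Under do(Scrap=3), the mechanism Scrap <- 2·Heat is discarded; Scrap is fixed at 3.
Heat = Speed - 1  [with Speed=-2]  = -3
Output = 2·Heat - Scrap + 1  [with Heat=-3, Scrap=3]  = -8
Downtime = -3·Output - 2·Speed + 3  [with Output=-8, Speed=-2]  = 31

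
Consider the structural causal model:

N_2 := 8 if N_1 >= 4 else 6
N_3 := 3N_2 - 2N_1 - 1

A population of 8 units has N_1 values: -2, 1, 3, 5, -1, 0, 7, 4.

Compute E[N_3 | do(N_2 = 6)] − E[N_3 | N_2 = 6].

The intervention sets N_2=6 in all 8 units regardless of N_1. Recomputing N_3 per unit gives 21, 15, 11, 7, 19, 17, 3, 9; average 12.75.
Observing N_2=6 restricts to units where N_2's equation naturally yields 6: N_1 ∈ {-2, 1, 3, -1, 0}. In that subpopulation N_3 = 21, 15, 11, 19, 17, mean 16.6.
Difference = 12.75 − 16.6 = -3.85.

-3.85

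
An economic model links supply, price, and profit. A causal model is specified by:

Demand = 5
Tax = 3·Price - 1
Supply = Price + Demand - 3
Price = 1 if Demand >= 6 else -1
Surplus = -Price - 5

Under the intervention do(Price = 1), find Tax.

Under do(Price=1), the mechanism Price = 1 if Demand >= 6 else -1 is discarded; Price is fixed at 1.
Tax = 3·Price - 1  [with Price=1]  = 2

2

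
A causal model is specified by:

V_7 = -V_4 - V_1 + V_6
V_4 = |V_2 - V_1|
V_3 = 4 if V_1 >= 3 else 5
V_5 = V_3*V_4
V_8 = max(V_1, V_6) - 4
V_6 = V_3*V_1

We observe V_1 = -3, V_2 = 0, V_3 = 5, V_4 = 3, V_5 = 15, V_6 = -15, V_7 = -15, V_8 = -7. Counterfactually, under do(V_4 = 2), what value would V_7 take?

-14

The intervention breaks the incoming arrows to V_4: V_4 = |V_2 - V_1| no longer applies, and V_4 = 2.
V_3 = 4 if V_1 >= 3 else 5  [with V_1=-3]  = 5
V_6 = V_3*V_1  [with V_3=5, V_1=-3]  = -15
V_7 = -V_4 - V_1 + V_6  [with V_4=2, V_1=-3, V_6=-15]  = -14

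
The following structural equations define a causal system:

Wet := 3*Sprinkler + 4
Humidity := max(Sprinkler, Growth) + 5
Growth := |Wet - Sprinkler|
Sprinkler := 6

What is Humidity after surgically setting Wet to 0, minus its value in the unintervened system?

Under do(Wet=0), the mechanism Wet := 3*Sprinkler + 4 is discarded; Wet is fixed at 0.
Growth = |Wet - Sprinkler|  [with Wet=0, Sprinkler=6]  = 6
Humidity = max(Sprinkler, Growth) + 5  [with Sprinkler=6, Growth=6]  = 11
Without intervention: Wet = 3*Sprinkler + 4  [with Sprinkler=6]  = 22; Growth = |Wet - Sprinkler|  [with Wet=22, Sprinkler=6]  = 16; Humidity = max(Sprinkler, Growth) + 5  [with Sprinkler=6, Growth=16]  = 21.
Change = 11 − 21 = -10.

-10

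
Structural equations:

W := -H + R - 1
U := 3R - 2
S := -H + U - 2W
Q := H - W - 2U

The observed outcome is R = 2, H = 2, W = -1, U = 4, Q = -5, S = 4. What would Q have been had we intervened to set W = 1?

-7

do(W=1) replaces the equation W := -H + R - 1 with the constant W = 1.
U = 3R - 2  [with R=2]  = 4
Q = H - W - 2U  [with H=2, W=1, U=4]  = -7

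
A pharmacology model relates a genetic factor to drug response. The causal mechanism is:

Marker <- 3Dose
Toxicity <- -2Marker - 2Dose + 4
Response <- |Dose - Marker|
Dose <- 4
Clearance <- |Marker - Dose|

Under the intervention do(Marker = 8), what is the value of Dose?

Under do(Marker=8), the mechanism Marker <- 3Dose is discarded; Marker is fixed at 8.
Dose is not downstream of the intervention, so its value is determined by the original equations.

4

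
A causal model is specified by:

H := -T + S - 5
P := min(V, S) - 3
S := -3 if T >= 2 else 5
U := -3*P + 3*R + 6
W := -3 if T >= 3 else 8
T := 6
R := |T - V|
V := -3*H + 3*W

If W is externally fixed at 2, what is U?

150

do(W=2) replaces the equation W := -3 if T >= 3 else 8 with the constant W = 2.
S = -3 if T >= 2 else 5  [with T=6]  = -3
H = -T + S - 5  [with T=6, S=-3]  = -14
V = -3*H + 3*W  [with H=-14, W=2]  = 48
P = min(V, S) - 3  [with V=48, S=-3]  = -6
R = |T - V|  [with T=6, V=48]  = 42
U = -3*P + 3*R + 6  [with P=-6, R=42]  = 150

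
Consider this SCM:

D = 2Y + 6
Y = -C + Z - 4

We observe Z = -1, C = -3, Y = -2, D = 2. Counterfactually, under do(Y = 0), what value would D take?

6

The intervention breaks the incoming arrows to Y: Y = -C + Z - 4 no longer applies, and Y = 0.
D = 2Y + 6  [with Y=0]  = 6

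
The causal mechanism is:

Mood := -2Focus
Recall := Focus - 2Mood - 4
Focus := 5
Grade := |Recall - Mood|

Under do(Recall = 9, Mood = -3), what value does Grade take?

12

The joint intervention fixes Recall = 9, Mood = -3, removing each variable's own equation.
Grade = |Recall - Mood|  [with Recall=9, Mood=-3]  = 12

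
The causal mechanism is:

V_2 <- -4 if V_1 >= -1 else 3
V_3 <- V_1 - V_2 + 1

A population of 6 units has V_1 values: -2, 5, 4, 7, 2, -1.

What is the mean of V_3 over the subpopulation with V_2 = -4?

E[V_3|V_2=-4] averages over only the 5 units with V_2=-4 (V_1 = 5, 4, 7, 2, -1): V_3 = 10, 9, 12, 7, 4, mean 8.4.

8.4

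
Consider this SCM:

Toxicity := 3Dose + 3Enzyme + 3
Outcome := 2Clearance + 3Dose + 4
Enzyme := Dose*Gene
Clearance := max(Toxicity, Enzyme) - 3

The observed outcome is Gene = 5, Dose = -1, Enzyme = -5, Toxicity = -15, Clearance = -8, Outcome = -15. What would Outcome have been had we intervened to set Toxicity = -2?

-9

Under do(Toxicity=-2), the mechanism Toxicity := 3Dose + 3Enzyme + 3 is discarded; Toxicity is fixed at -2.
Enzyme = Dose*Gene  [with Dose=-1, Gene=5]  = -5
Clearance = max(Toxicity, Enzyme) - 3  [with Toxicity=-2, Enzyme=-5]  = -5
Outcome = 2Clearance + 3Dose + 4  [with Clearance=-5, Dose=-1]  = -9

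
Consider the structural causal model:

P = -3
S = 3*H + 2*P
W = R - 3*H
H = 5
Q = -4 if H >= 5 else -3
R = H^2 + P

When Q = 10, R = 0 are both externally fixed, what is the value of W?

-15

Under do(Q = 10, R = 0), each intervened variable's structural equation is replaced by its fixed value.
W = R - 3*H  [with R=0, H=5]  = -15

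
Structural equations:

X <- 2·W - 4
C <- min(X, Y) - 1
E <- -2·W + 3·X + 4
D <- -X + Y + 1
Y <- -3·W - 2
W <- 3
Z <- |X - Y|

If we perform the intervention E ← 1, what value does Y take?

Under do(E=1), the mechanism E <- -2·W + 3·X + 4 is discarded; E is fixed at 1.
Since Y is not a descendant of the intervened variable, it is unaffected.
Y = -3·W - 2  [with W=3]  = -11

-11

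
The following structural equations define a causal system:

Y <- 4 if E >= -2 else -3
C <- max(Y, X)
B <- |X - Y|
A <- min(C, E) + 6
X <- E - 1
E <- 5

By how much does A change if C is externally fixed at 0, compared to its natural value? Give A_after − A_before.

-4

Intervening sets C = 0 and removes its equation (C <- max(Y, X)).
A = min(C, E) + 6  [with C=0, E=5]  = 6
Without intervention: Y = 4 if E >= -2 else -3  [with E=5]  = 4; X = E - 1  [with E=5]  = 4; C = max(Y, X)  [with Y=4, X=4]  = 4; A = min(C, E) + 6  [with C=4, E=5]  = 10.
Change = 6 − 10 = -4.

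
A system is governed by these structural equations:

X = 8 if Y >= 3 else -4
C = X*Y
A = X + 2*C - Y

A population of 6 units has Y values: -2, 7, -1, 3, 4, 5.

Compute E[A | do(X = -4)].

The intervention sets X=-4 in all 6 units regardless of Y. Recomputing A per unit gives 14, -67, 5, -31, -40, -49; average -28.

-28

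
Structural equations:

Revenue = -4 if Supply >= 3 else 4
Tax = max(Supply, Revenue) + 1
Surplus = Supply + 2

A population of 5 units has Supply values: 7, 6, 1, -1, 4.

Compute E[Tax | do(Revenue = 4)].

6

Under do(Revenue=4), Revenue's equation is replaced by Revenue=4 for every unit. Per-unit Tax: 8, 7, 5, 5, 5. Mean = 6.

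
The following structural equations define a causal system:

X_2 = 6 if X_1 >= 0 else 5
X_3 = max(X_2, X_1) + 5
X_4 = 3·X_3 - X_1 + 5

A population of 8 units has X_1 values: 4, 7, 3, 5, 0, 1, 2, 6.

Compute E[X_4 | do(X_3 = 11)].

34.5

Every unit gets X_3=11 under the intervention. X_4 values become 34, 31, 35, 33, 38, 37, 36, 32; E[X_4|do(X_3=11)] = 34.5.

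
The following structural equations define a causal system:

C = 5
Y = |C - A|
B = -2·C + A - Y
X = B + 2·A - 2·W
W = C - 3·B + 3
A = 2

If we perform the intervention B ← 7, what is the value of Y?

3

Under do(B=7), the mechanism B = -2·C + A - Y is discarded; B is fixed at 7.
Since Y is not a descendant of the intervened variable, it is unaffected.
Y = |C - A|  [with C=5, A=2]  = 3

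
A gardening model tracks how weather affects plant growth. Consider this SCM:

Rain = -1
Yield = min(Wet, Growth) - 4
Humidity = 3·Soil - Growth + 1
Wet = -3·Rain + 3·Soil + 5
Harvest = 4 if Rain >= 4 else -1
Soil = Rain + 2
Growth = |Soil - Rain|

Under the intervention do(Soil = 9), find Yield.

Under do(Soil=9), the mechanism Soil = Rain + 2 is discarded; Soil is fixed at 9.
Wet = -3·Rain + 3·Soil + 5  [with Rain=-1, Soil=9]  = 35
Growth = |Soil - Rain|  [with Soil=9, Rain=-1]  = 10
Yield = min(Wet, Growth) - 4  [with Wet=35, Growth=10]  = 6

6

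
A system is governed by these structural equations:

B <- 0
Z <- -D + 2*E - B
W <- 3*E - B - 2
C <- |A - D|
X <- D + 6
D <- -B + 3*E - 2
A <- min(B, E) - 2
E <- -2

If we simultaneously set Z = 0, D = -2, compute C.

2

Under do(Z = 0, D = -2), each intervened variable's structural equation is replaced by its fixed value.
A = min(B, E) - 2  [with B=0, E=-2]  = -4
C = |A - D|  [with A=-4, D=-2]  = 2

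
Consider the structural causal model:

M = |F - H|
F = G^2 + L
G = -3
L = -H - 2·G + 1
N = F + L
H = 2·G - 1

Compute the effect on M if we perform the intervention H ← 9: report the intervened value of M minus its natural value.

Under do(H=9), the mechanism H = 2·G - 1 is discarded; H is fixed at 9.
L = -H - 2·G + 1  [with H=9, G=-3]  = -2
F = G^2 + L  [with G=-3, L=-2]  = 7
M = |F - H|  [with F=7, H=9]  = 2
Without intervention: H = 2·G - 1  [with G=-3]  = -7; L = -H - 2·G + 1  [with H=-7, G=-3]  = 14; F = G^2 + L  [with G=-3, L=14]  = 23; M = |F - H|  [with F=23, H=-7]  = 30.
Change = 2 − 30 = -28.

-28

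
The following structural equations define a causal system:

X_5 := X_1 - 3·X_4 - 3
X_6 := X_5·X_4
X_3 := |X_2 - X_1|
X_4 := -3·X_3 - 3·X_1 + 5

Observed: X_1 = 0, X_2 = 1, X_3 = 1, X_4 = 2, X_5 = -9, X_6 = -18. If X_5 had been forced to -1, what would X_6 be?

-2

The intervention breaks the incoming arrows to X_5: X_5 := X_1 - 3·X_4 - 3 no longer applies, and X_5 = -1.
X_3 = |X_2 - X_1|  [with X_2=1, X_1=0]  = 1
X_4 = -3·X_3 - 3·X_1 + 5  [with X_3=1, X_1=0]  = 2
X_6 = X_5·X_4  [with X_5=-1, X_4=2]  = -2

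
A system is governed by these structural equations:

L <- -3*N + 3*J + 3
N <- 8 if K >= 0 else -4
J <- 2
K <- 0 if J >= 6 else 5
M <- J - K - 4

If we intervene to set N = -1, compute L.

12

do(N=-1) replaces the equation N <- 8 if K >= 0 else -4 with the constant N = -1.
L = -3*N + 3*J + 3  [with N=-1, J=2]  = 12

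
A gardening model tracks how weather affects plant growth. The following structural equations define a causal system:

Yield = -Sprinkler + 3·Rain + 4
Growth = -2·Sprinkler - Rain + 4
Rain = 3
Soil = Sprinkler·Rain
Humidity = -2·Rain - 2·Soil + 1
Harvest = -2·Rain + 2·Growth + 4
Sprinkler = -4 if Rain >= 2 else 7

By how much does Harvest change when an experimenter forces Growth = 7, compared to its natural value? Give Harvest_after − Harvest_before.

-4

The intervention breaks the incoming arrows to Growth: Growth = -2·Sprinkler - Rain + 4 no longer applies, and Growth = 7.
Harvest = -2·Rain + 2·Growth + 4  [with Rain=3, Growth=7]  = 12
Without intervention: Sprinkler = -4 if Rain >= 2 else 7  [with Rain=3]  = -4; Growth = -2·Sprinkler - Rain + 4  [with Sprinkler=-4, Rain=3]  = 9; Harvest = -2·Rain + 2·Growth + 4  [with Rain=3, Growth=9]  = 16.
Change = 12 − 16 = -4.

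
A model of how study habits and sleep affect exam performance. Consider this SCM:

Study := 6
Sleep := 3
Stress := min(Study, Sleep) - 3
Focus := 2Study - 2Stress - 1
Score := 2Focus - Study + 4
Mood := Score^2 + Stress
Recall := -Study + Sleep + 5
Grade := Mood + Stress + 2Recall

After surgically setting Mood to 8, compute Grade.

12

Intervening sets Mood = 8 and removes its equation (Mood := Score^2 + Stress).
Stress = min(Study, Sleep) - 3  [with Study=6, Sleep=3]  = 0
Recall = -Study + Sleep + 5  [with Study=6, Sleep=3]  = 2
Grade = Mood + Stress + 2Recall  [with Mood=8, Stress=0, Recall=2]  = 12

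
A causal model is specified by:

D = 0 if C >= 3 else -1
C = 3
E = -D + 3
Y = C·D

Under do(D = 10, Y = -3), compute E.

-7

Setting D = 10, Y = -3 by intervention discards those variables' equations.
E = -D + 3  [with D=10]  = -7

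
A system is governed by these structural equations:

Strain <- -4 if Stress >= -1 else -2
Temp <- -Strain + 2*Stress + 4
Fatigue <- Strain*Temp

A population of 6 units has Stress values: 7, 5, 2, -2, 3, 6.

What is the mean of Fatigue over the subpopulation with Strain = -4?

-68.8

Observing Strain=-4 restricts to units where Strain's equation naturally yields -4: Stress ∈ {7, 5, 2, 3, 6}. In that subpopulation Fatigue = -88, -72, -48, -56, -80, mean -68.8.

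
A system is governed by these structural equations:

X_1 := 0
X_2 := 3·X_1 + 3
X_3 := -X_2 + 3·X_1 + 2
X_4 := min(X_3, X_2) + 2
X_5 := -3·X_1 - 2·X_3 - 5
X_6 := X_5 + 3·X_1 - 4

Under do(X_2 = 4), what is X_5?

do(X_2=4) replaces the equation X_2 := 3·X_1 + 3 with the constant X_2 = 4.
X_3 = -X_2 + 3·X_1 + 2  [with X_2=4, X_1=0]  = -2
X_5 = -3·X_1 - 2·X_3 - 5  [with X_1=0, X_3=-2]  = -1

-1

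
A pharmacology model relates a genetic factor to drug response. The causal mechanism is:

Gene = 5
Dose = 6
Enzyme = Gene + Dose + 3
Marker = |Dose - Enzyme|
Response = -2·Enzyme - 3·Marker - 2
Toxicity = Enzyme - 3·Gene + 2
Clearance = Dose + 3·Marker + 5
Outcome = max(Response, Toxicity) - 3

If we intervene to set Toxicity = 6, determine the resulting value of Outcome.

Intervening sets Toxicity = 6 and removes its equation (Toxicity = Enzyme - 3·Gene + 2).
Enzyme = Gene + Dose + 3  [with Gene=5, Dose=6]  = 14
Marker = |Dose - Enzyme|  [with Dose=6, Enzyme=14]  = 8
Response = -2·Enzyme - 3·Marker - 2  [with Enzyme=14, Marker=8]  = -54
Outcome = max(Response, Toxicity) - 3  [with Response=-54, Toxicity=6]  = 3

3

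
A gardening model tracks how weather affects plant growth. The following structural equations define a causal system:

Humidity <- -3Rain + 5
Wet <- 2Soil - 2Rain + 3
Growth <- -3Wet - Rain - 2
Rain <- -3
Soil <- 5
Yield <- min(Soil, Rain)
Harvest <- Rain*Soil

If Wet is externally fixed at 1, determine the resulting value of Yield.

-3

The intervention breaks the incoming arrows to Wet: Wet <- 2Soil - 2Rain + 3 no longer applies, and Wet = 1.
No directed path runs from Wet to Yield, so Yield keeps its natural value.
Yield = min(Soil, Rain)  [with Soil=5, Rain=-3]  = -3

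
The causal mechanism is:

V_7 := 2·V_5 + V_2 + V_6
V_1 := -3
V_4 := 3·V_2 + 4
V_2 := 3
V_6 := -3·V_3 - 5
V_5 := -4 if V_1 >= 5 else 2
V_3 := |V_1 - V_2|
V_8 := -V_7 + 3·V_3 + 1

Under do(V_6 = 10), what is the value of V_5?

2

do(V_6=10) replaces the equation V_6 := -3·V_3 - 5 with the constant V_6 = 10.
Since V_5 is not a descendant of the intervened variable, it is unaffected.
V_5 = -4 if V_1 >= 5 else 2  [with V_1=-3]  = 2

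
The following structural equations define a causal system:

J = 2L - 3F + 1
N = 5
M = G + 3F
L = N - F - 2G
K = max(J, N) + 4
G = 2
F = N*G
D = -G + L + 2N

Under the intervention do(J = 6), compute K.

10

Intervening sets J = 6 and removes its equation (J = 2L - 3F + 1).
K = max(J, N) + 4  [with J=6, N=5]  = 10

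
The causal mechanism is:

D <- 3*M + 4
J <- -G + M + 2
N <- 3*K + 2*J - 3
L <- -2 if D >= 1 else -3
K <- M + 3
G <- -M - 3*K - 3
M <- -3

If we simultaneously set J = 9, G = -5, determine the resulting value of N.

The joint intervention fixes J = 9, G = -5, removing each variable's own equation.
K = M + 3  [with M=-3]  = 0
N = 3*K + 2*J - 3  [with K=0, J=9]  = 15

15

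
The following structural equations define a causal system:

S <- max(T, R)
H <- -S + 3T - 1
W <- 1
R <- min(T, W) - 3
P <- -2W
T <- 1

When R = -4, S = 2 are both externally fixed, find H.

Setting R = -4, S = 2 by intervention discards those variables' equations.
H = -S + 3T - 1  [with S=2, T=1]  = 0

0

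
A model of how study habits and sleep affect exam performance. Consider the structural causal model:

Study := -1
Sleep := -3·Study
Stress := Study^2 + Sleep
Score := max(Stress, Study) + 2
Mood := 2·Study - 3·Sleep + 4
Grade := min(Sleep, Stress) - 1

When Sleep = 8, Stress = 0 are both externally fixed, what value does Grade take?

Under do(Sleep = 8, Stress = 0), each intervened variable's structural equation is replaced by its fixed value.
Grade = min(Sleep, Stress) - 1  [with Sleep=8, Stress=0]  = -1

-1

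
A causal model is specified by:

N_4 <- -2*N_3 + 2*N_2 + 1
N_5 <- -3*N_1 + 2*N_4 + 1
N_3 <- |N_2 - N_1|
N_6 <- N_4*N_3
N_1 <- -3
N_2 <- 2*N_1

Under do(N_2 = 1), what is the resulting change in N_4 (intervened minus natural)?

12

Under do(N_2=1), the mechanism N_2 <- 2*N_1 is discarded; N_2 is fixed at 1.
N_3 = |N_2 - N_1|  [with N_2=1, N_1=-3]  = 4
N_4 = -2*N_3 + 2*N_2 + 1  [with N_3=4, N_2=1]  = -5
Without intervention: N_2 = 2*N_1  [with N_1=-3]  = -6; N_3 = |N_2 - N_1|  [with N_2=-6, N_1=-3]  = 3; N_4 = -2*N_3 + 2*N_2 + 1  [with N_3=3, N_2=-6]  = -17.
Change = -5 − (-17) = 12.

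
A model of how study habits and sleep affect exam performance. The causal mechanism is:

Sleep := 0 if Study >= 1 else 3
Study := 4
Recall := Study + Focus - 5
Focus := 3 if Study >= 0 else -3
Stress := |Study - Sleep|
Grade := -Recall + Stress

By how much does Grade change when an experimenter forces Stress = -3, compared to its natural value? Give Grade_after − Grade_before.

-7

The intervention breaks the incoming arrows to Stress: Stress := |Study - Sleep| no longer applies, and Stress = -3.
Focus = 3 if Study >= 0 else -3  [with Study=4]  = 3
Recall = Study + Focus - 5  [with Study=4, Focus=3]  = 2
Grade = -Recall + Stress  [with Recall=2, Stress=-3]  = -5
Without intervention: Sleep = 0 if Study >= 1 else 3  [with Study=4]  = 0; Stress = |Study - Sleep|  [with Study=4, Sleep=0]  = 4; Focus = 3 if Study >= 0 else -3  [with Study=4]  = 3; Recall = Study + Focus - 5  [with Study=4, Focus=3]  = 2; Grade = -Recall + Stress  [with Recall=2, Stress=4]  = 2.
Change = -5 − 2 = -7.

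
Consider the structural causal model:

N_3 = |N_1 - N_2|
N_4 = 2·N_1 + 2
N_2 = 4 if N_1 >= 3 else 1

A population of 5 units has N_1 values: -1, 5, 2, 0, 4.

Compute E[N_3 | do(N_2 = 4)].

2.4

do(N_2=4) breaks N_2's dependence on N_1. With N_2=4 fixed, N_3 across the units is 5, 1, 2, 4, 0, mean 2.4.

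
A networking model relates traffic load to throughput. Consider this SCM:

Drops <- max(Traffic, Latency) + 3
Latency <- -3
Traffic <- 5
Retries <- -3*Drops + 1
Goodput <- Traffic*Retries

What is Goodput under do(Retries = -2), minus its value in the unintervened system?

105

Intervening sets Retries = -2 and removes its equation (Retries <- -3*Drops + 1).
Goodput = Traffic*Retries  [with Traffic=5, Retries=-2]  = -10
Without intervention: Drops = max(Traffic, Latency) + 3  [with Traffic=5, Latency=-3]  = 8; Retries = -3*Drops + 1  [with Drops=8]  = -23; Goodput = Traffic*Retries  [with Traffic=5, Retries=-23]  = -115.
Change = -10 − (-115) = 105.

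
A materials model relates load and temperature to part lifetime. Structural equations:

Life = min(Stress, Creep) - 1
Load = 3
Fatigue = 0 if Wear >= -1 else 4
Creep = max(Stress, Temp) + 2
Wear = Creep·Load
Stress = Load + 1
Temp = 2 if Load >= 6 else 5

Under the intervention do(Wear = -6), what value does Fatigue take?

4

The intervention breaks the incoming arrows to Wear: Wear = Creep·Load no longer applies, and Wear = -6.
Fatigue = 0 if Wear >= -1 else 4  [with Wear=-6]  = 4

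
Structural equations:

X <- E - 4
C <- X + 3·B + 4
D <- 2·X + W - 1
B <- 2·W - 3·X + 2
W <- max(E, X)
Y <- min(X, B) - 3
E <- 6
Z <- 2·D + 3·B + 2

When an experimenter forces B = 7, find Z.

do(B=7) replaces the equation B <- 2·W - 3·X + 2 with the constant B = 7.
X = E - 4  [with E=6]  = 2
W = max(E, X)  [with E=6, X=2]  = 6
D = 2·X + W - 1  [with X=2, W=6]  = 9
Z = 2·D + 3·B + 2  [with D=9, B=7]  = 41

41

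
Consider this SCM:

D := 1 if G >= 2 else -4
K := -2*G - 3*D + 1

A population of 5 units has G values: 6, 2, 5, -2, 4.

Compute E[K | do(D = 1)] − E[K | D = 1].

The intervention sets D=1 in all 5 units regardless of G. Recomputing K per unit gives -14, -6, -12, 2, -10; average -8.
E[K|D=1] averages over only the 4 units with D=1 (G = 6, 2, 5, 4): K = -14, -6, -12, -10, mean -10.5.
Difference = -8 − (-10.5) = 2.5.

2.5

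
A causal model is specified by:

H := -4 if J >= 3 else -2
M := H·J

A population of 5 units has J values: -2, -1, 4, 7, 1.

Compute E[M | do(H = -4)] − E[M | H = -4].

14.8

The intervention sets H=-4 in all 5 units regardless of J. Recomputing M per unit gives 8, 4, -16, -28, -4; average -7.2.
Observing H=-4 restricts to units where H's equation naturally yields -4: J ∈ {4, 7}. In that subpopulation M = -16, -28, mean -22.
Difference = -7.2 − (-22) = 14.8.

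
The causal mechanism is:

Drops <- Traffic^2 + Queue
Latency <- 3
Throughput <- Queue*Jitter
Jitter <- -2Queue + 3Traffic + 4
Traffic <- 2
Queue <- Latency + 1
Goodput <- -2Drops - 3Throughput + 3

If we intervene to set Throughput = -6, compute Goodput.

5

Intervening sets Throughput = -6 and removes its equation (Throughput <- Queue*Jitter).
Queue = Latency + 1  [with Latency=3]  = 4
Drops = Traffic^2 + Queue  [with Traffic=2, Queue=4]  = 8
Goodput = -2Drops - 3Throughput + 3  [with Drops=8, Throughput=-6]  = 5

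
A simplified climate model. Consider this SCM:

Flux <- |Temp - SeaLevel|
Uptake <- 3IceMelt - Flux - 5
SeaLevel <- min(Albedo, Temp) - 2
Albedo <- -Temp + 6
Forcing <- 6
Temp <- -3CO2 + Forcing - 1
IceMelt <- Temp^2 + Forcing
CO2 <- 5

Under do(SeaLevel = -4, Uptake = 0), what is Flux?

6

Under do(SeaLevel = -4, Uptake = 0), each intervened variable's structural equation is replaced by its fixed value.
Temp = -3CO2 + Forcing - 1  [with CO2=5, Forcing=6]  = -10
Flux = |Temp - SeaLevel|  [with Temp=-10, SeaLevel=-4]  = 6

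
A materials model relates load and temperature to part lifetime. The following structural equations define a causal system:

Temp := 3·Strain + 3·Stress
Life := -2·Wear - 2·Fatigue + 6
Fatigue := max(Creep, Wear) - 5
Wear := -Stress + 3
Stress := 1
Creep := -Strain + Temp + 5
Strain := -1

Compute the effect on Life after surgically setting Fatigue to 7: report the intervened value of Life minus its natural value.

Intervening sets Fatigue = 7 and removes its equation (Fatigue := max(Creep, Wear) - 5).
Wear = -Stress + 3  [with Stress=1]  = 2
Life = -2·Wear - 2·Fatigue + 6  [with Wear=2, Fatigue=7]  = -12
Without intervention: Temp = 3·Strain + 3·Stress  [with Strain=-1, Stress=1]  = 0; Creep = -Strain + Temp + 5  [with Strain=-1, Temp=0]  = 6; Wear = -Stress + 3  [with Stress=1]  = 2; Fatigue = max(Creep, Wear) - 5  [with Creep=6, Wear=2]  = 1; Life = -2·Wear - 2·Fatigue + 6  [with Wear=2, Fatigue=1]  = 0.
Change = -12 − 0 = -12.

-12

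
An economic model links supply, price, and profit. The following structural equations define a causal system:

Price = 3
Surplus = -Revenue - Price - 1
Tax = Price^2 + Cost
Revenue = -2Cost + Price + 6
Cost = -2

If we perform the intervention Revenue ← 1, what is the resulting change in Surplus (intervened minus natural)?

12

do(Revenue=1) replaces the equation Revenue = -2Cost + Price + 6 with the constant Revenue = 1.
Surplus = -Revenue - Price - 1  [with Revenue=1, Price=3]  = -5
Without intervention: Revenue = -2Cost + Price + 6  [with Cost=-2, Price=3]  = 13; Surplus = -Revenue - Price - 1  [with Revenue=13, Price=3]  = -17.
Change = -5 − (-17) = 12.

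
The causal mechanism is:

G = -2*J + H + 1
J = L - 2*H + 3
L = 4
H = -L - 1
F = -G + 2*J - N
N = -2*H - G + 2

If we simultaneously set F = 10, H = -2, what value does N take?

The joint intervention fixes F = 10, H = -2, removing each variable's own equation.
J = L - 2*H + 3  [with L=4, H=-2]  = 11
G = -2*J + H + 1  [with J=11, H=-2]  = -23
N = -2*H - G + 2  [with H=-2, G=-23]  = 29

29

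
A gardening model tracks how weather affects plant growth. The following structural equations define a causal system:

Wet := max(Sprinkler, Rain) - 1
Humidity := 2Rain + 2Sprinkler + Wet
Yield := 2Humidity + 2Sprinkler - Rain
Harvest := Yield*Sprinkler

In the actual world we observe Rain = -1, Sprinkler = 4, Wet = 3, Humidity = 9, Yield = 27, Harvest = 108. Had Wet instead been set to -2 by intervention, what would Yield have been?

17

do(Wet=-2) replaces the equation Wet := max(Sprinkler, Rain) - 1 with the constant Wet = -2.
Humidity = 2Rain + 2Sprinkler + Wet  [with Rain=-1, Sprinkler=4, Wet=-2]  = 4
Yield = 2Humidity + 2Sprinkler - Rain  [with Humidity=4, Sprinkler=4, Rain=-1]  = 17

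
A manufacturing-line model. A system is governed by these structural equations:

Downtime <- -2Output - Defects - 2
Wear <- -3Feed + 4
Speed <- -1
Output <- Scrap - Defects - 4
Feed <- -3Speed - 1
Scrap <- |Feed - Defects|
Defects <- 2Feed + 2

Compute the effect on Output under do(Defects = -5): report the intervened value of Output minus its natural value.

Under do(Defects=-5), the mechanism Defects <- 2Feed + 2 is discarded; Defects is fixed at -5.
Feed = -3Speed - 1  [with Speed=-1]  = 2
Scrap = |Feed - Defects|  [with Feed=2, Defects=-5]  = 7
Output = Scrap - Defects - 4  [with Scrap=7, Defects=-5]  = 8
Without intervention: Feed = -3Speed - 1  [with Speed=-1]  = 2; Defects = 2Feed + 2  [with Feed=2]  = 6; Scrap = |Feed - Defects|  [with Feed=2, Defects=6]  = 4; Output = Scrap - Defects - 4  [with Scrap=4, Defects=6]  = -6.
Change = 8 − (-6) = 14.

14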